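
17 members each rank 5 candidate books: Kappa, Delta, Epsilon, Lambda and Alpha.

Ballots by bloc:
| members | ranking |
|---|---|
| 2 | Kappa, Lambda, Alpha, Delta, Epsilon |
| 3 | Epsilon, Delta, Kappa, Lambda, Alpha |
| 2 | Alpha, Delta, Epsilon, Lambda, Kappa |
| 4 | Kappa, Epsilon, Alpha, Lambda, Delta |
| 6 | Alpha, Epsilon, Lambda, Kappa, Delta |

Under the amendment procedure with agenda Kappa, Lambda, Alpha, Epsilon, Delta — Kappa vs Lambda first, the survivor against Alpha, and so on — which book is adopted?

Epsilon

Round 1: Kappa vs Lambda — 9–8, Kappa advances.
Round 2: Kappa vs Alpha — 9–8, Kappa advances.
Round 3: Kappa vs Epsilon — 6–11, Epsilon advances.
Round 4: Epsilon vs Delta — 13–4, Epsilon advances.
The agenda winner is Epsilon.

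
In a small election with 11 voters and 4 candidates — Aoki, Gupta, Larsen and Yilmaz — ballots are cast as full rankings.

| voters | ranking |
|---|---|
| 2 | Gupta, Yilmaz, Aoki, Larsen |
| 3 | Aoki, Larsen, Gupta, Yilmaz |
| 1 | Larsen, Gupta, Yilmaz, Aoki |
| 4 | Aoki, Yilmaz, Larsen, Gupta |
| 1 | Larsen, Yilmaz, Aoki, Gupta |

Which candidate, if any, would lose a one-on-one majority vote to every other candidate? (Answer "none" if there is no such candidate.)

none

Pairwise majorities:
Aoki vs Gupta: Aoki is ranked higher on 3+4+1 = 8 ballots, Gupta on 3. Aoki wins 8–3.
Aoki vs Larsen: 2+3+4 = 9 for Aoki, 2 for Larsen — Aoki by 9–2.
Aoki vs Yilmaz: Aoki wins 7–4.
Gupta vs Larsen: Gupta is ranked higher on 2 ballots, Larsen on 9. Larsen wins 9–2.
Gupta vs Yilmaz: Gupta wins 6–5.
Larsen vs Yilmaz: Yilmaz wins 6–5.
No candidate is winless: Aoki beats Gupta; Gupta beats Yilmaz; Larsen beats Gupta; Yilmaz beats Larsen. There is no Condorcet loser.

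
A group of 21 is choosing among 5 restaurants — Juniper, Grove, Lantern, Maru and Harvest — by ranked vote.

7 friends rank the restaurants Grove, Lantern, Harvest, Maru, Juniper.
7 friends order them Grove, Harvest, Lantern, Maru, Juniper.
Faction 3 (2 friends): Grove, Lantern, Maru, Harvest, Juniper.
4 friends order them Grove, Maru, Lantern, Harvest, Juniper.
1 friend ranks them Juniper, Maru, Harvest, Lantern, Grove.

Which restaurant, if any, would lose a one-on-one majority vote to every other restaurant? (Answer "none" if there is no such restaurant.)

Juniper

Pairwise majorities:
Juniper vs Grove: Grove wins 20–1.
Juniper vs Lantern: Lantern wins 20–1.
Juniper vs Maru: Maru wins 20–1.
Juniper vs Harvest: Harvest wins 20–1.
Grove vs Lantern: 7+7+2+4 = 20 for Grove, 1 for Lantern — Grove by 20–1.
Grove vs Maru: 20 to 1, Grove.
Grove vs Harvest: Grove, 20–1.
Lantern vs Maru: Lantern wins 16–5.
Lantern vs Harvest: Lantern wins 13–8.
Maru vs Harvest: Maru preferred on 2+4+1 = 7 ballots; Harvest wins 14–7.
Juniper is beaten in every head-to-head and is the Condorcet loser.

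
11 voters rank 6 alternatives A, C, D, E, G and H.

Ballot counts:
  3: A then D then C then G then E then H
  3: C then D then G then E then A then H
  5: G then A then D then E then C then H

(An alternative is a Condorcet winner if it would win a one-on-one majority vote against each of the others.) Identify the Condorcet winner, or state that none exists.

Pairwise majorities:
A vs C: 8 to 3, A.
A vs D: A preferred on 3+5 = 8 ballots; A wins 8–3.
A vs E: A is ranked higher on 3+5 = 8 ballots, E on 3. A wins 8–3.
A vs G: 3 to 8, G.
A vs H: 11 to 0, A.
C vs D: C is ranked higher on 3 ballots, D on 8. D wins 8–3.
C vs E: C preferred on 3+3 = 6 ballots; C wins 6–5.
C vs G: C preferred on 3+3 = 6 ballots; C wins 6–5.
C vs H: 3+3+5 = 11 for C, 0 for H — C by 11–0.
D vs E: D is ranked higher on 3+3+5 = 11 ballots, E on 0. D wins 11–0.
D vs G: 6 to 5, D.
D vs H: 3+3+5 = 11 for D, 0 for H — D by 11–0.
E vs G: 0 to 11, G.
E vs H: E is ranked higher on 3+3+5 = 11 ballots, H on 0. E wins 11–0.
G vs H: G preferred on 3+3+5 = 11 ballots; G wins 11–0.
Each alternative drops at least one matchup (A loses to G; C loses to A; D loses to A; E loses to A; G loses to C; H loses to A); the cycle A > C > G > A rules out a Condorcet winner.

none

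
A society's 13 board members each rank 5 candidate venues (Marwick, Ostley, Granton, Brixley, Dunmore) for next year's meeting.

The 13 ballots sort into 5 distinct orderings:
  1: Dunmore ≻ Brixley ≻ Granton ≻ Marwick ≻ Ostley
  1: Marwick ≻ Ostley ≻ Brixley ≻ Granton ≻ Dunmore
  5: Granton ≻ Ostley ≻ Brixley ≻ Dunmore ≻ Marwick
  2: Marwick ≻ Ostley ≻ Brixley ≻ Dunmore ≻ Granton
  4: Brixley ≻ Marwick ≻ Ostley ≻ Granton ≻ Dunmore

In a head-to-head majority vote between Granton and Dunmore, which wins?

Ballots ranking Granton above Dunmore: 1 + 5 + 4 = 10.
Ballots ranking Dunmore above Granton: 13 − 10 = 3.
Granton wins the head-to-head 10–3.

Granton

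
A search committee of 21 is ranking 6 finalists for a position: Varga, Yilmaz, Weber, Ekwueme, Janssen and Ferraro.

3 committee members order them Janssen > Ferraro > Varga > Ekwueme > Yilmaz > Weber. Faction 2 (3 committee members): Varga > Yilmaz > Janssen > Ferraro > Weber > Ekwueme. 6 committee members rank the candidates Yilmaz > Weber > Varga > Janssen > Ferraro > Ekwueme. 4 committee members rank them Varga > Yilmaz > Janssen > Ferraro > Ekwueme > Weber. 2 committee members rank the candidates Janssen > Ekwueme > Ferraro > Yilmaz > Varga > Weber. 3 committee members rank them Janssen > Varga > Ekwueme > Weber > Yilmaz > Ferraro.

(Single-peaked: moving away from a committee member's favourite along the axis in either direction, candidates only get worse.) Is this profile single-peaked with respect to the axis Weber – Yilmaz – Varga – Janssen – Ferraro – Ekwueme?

Axis positions: Weber=1, Yilmaz=2, Varga=3, Janssen=4, Ferraro=5, Ekwueme=6.
Faction 1 (peak Janssen at position 4): ranking walks positions 4-5-3-6-2-1, expanding outward from the peak — single-peaked.
Faction 2 (peak Varga at position 3): ranking walks positions 3-2-4-5-1-6, expanding outward from the peak — single-peaked.
Faction 3 (peak Yilmaz at position 2): ranking walks positions 2-1-3-4-5-6, expanding outward from the peak — single-peaked.
Faction 4 (peak Varga at position 3): ranking walks positions 3-2-4-5-6-1, expanding outward from the peak — single-peaked.
Faction 5: ranking walks positions 4-6-5-2-3-1; Ekwueme is ranked above Ferraro even though Ferraro lies between Ekwueme and the peak Janssen on the axis — preferences dip and rise again. Not single-peaked.
Faction 6: ranking walks positions 4-3-6-1-2-5; Ekwueme is ranked above Ferraro even though Ferraro lies between Ekwueme and the peak Janssen on the axis — preferences dip and rise again. Not single-peaked.
Faction 5 violates single-peakedness, so the profile is not single-peaked on this axis.

no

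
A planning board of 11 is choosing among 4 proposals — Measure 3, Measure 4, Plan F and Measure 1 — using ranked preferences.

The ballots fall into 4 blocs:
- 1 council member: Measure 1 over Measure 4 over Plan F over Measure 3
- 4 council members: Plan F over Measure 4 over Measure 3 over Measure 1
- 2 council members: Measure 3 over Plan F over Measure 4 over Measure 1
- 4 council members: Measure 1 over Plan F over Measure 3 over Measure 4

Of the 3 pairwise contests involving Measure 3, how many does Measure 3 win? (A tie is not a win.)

2

Measure 3 against each rival (11 council members):
Measure 3 vs Measure 4: Measure 3, 6–5.
Measure 3 vs Plan F: Plan F, 9–2.
Measure 3 vs Measure 1: Measure 3 wins 6–5.
Measure 3 beats Measure 4, Measure 1; loses to Plan F — 2 pairwise wins.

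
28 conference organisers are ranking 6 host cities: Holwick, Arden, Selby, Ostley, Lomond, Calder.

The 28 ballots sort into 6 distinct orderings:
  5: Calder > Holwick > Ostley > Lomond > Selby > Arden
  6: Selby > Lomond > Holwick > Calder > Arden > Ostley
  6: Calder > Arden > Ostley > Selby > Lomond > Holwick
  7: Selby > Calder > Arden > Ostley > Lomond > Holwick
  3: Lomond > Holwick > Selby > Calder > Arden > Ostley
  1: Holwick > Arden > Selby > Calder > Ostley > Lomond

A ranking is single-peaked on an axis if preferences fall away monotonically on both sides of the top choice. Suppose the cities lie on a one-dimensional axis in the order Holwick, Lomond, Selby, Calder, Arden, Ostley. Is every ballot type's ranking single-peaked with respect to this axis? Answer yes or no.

no

Axis positions: Holwick=1, Lomond=2, Selby=3, Calder=4, Arden=5, Ostley=6.
Ballot type 1: ranking walks positions 4-1-6-2-3-5; Holwick is ranked above Selby even though Selby lies between Holwick and the peak Calder on the axis — preferences dip and rise again. Not single-peaked.
Ballot type 2 (peak Selby at position 3): ranking walks positions 3-2-1-4-5-6, expanding outward from the peak — single-peaked.
Ballot type 3 (peak Calder at position 4): ranking walks positions 4-5-6-3-2-1, expanding outward from the peak — single-peaked.
Ballot type 4 (peak Selby at position 3): ranking walks positions 3-4-5-6-2-1, expanding outward from the peak — single-peaked.
Ballot type 5 (peak Lomond at position 2): ranking walks positions 2-1-3-4-5-6, expanding outward from the peak — single-peaked.
Ballot type 6: ranking walks positions 1-5-3-4-6-2; Arden is ranked above Lomond even though Lomond lies between Arden and the peak Holwick on the axis — preferences dip and rise again. Not single-peaked.
Ballot type 1 violates single-peakedness, so the profile is not single-peaked on this axis.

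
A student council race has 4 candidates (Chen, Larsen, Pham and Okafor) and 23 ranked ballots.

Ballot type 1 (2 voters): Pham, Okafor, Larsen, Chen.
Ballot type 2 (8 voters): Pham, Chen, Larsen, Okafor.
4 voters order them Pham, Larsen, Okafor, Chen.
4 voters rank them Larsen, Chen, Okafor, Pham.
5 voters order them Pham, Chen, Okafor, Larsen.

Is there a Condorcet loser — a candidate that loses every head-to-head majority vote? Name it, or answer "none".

Okafor

Head-to-head results (23 voters):
Chen–Larsen: Chen 13–10.
Chen–Pham: Pham 19–4.
Chen–Okafor: Chen 17–6.
Larsen vs Pham: Pham wins 19–4.
Larsen–Okafor: Larsen 16–7.
Pham–Okafor: Pham 19–4.
Okafor is beaten in every head-to-head and is the Condorcet loser.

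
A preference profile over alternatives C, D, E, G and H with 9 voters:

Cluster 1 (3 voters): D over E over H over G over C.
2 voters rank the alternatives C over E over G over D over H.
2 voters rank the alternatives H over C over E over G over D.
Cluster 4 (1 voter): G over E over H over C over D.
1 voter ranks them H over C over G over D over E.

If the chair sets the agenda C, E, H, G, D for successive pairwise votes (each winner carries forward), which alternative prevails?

D

Round 1: C vs E — 5–4, C advances.
Round 2: C vs H — 2–7, H advances.
Round 3: H vs G — 6–3, H advances.
Round 4: H vs D — 4–5, D advances.
The agenda winner is D.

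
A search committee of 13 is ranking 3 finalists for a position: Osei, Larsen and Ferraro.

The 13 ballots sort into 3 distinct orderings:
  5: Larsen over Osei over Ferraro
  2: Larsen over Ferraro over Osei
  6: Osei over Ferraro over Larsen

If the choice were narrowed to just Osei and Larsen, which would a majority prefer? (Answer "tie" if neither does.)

Ballots ranking Osei above Larsen: 6.
Ballots ranking Larsen above Osei: 13 − 6 = 7.
Larsen wins the head-to-head 7–6.

Larsen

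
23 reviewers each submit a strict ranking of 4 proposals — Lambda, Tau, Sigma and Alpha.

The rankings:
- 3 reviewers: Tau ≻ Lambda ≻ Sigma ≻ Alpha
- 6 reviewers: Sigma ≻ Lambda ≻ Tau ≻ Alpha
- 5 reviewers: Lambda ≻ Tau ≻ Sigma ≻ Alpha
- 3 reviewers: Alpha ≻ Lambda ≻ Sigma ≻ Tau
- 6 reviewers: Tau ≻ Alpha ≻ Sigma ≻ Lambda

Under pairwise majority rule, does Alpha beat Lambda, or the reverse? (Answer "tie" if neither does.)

Ballots ranking Alpha above Lambda: 3 + 6 = 9.
Ballots ranking Lambda above Alpha: 23 − 9 = 14.
Lambda wins the head-to-head 14–9.

Lambda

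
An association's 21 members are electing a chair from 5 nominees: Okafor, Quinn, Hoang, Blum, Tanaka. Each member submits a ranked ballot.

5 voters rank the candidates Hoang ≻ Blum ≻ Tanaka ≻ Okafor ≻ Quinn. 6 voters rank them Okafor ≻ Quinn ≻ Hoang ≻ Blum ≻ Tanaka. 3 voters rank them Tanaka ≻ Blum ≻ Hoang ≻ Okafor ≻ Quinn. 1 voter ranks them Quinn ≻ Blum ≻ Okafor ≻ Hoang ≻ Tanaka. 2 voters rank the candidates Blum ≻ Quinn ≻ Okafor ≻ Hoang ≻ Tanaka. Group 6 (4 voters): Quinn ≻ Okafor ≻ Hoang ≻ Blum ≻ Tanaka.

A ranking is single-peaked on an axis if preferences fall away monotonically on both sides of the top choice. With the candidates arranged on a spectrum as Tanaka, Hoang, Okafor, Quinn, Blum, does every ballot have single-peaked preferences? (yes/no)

Axis positions: Tanaka=1, Hoang=2, Okafor=3, Quinn=4, Blum=5.
Group 1: ranking walks positions 2-5-1-3-4; Blum is ranked above Okafor even though Okafor lies between Blum and the peak Hoang on the axis — preferences dip and rise again. Not single-peaked.
Group 2 (peak Okafor at position 3): ranking walks positions 3-4-2-5-1, expanding outward from the peak — single-peaked.
Group 3: ranking walks positions 1-5-2-3-4; Blum is ranked above Hoang even though Hoang lies between Blum and the peak Tanaka on the axis — preferences dip and rise again. Not single-peaked.
Group 4 (peak Quinn at position 4): ranking walks positions 4-5-3-2-1, expanding outward from the peak — single-peaked.
Group 5 (peak Blum at position 5): ranking walks positions 5-4-3-2-1, expanding outward from the peak — single-peaked.
Group 6 (peak Quinn at position 4): ranking walks positions 4-3-2-5-1, expanding outward from the peak — single-peaked.
Group 1 violates single-peakedness, so the profile is not single-peaked on this axis.

no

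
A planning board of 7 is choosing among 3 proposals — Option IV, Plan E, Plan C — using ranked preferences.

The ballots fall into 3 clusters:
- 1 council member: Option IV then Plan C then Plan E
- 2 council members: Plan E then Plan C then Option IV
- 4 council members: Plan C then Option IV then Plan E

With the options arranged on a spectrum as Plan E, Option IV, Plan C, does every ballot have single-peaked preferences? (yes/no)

no

Axis positions: Plan E=1, Option IV=2, Plan C=3.
Cluster 1 (peak Option IV at position 2): ranking walks positions 2-3-1, expanding outward from the peak — single-peaked.
Cluster 2: ranking walks positions 1-3-2; Plan C is ranked above Option IV even though Option IV lies between Plan C and the peak Plan E on the axis — preferences dip and rise again. Not single-peaked.
Cluster 3 (peak Plan C at position 3): ranking walks positions 3-2-1, expanding outward from the peak — single-peaked.
Cluster 2 violates single-peakedness, so the profile is not single-peaked on this axis.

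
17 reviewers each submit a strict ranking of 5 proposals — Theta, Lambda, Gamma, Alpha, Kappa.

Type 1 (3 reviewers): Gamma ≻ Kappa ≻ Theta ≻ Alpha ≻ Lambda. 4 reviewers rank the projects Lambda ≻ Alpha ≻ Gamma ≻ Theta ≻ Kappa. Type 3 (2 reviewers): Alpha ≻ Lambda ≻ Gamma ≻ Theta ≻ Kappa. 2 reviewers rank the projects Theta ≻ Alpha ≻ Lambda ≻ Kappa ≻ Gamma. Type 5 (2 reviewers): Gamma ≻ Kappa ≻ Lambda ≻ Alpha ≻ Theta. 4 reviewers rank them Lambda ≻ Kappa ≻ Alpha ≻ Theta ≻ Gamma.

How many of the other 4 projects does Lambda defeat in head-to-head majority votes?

Lambda against each rival (17 reviewers):
Lambda vs Theta: 4+2+2+4 = 12 for Lambda, 5 for Theta — Lambda by 12–5.
Lambda–Gamma: Lambda 12–5.
Lambda vs Alpha: Lambda, 10–7.
Lambda vs Kappa: 4+2+2+4 = 12 for Lambda, 5 for Kappa — Lambda by 12–5.
Lambda beats Theta, Gamma, Alpha, Kappa — 4 pairwise wins.

4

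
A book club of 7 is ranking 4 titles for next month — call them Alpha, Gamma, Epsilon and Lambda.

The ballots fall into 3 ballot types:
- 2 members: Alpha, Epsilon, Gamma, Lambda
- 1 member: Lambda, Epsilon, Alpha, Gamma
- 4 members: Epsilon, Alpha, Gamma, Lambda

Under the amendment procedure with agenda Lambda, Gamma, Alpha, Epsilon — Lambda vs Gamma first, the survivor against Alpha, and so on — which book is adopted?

Epsilon

Round 1: Lambda vs Gamma — 1–6, Gamma advances.
Round 2: Gamma vs Alpha — 0–7, Alpha advances.
Round 3: Alpha vs Epsilon — 2–5, Epsilon advances.
Epsilon survives the agenda.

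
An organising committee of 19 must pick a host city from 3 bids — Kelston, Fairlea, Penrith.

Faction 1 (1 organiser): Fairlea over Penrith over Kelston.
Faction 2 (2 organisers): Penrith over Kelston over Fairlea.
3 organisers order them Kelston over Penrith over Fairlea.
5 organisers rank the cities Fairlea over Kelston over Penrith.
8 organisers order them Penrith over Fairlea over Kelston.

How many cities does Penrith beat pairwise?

Penrith against each rival (19 organisers):
Penrith vs Kelston: 1+2+8 = 11 for Penrith, 8 for Kelston — Penrith by 11–8.
Penrith vs Fairlea: Penrith wins 13–6.
Penrith beats Kelston, Fairlea — 2 pairwise wins.

2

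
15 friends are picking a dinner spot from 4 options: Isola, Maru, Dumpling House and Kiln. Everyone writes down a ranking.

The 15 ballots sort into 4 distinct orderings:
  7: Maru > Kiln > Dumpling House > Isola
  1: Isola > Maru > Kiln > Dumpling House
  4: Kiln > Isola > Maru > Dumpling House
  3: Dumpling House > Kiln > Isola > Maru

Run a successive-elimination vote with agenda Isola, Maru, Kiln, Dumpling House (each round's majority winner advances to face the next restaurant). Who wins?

Round 1: Isola vs Maru — 8–7, Isola advances.
Round 2: Isola vs Kiln — 1–14, Kiln advances.
Round 3: Kiln vs Dumpling House — 12–3, Kiln advances.
Kiln survives the agenda.

Kiln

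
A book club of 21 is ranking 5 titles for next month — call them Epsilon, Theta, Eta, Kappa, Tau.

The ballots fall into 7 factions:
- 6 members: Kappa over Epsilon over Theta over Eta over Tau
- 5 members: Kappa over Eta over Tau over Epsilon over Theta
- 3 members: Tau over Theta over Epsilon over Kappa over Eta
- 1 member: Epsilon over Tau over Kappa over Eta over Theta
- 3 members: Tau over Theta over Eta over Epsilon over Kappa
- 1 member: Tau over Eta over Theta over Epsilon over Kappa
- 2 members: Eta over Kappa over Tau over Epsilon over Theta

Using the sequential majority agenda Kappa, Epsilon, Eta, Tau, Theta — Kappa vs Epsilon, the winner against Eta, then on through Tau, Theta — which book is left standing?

Kappa

Round 1: Kappa vs Epsilon — 13–8, Kappa advances.
Round 2: Kappa vs Eta — 15–6, Kappa advances.
Round 3: Kappa vs Tau — 13–8, Kappa advances.
Round 4: Kappa vs Theta — 14–7, Kappa advances.
Kappa survives the agenda.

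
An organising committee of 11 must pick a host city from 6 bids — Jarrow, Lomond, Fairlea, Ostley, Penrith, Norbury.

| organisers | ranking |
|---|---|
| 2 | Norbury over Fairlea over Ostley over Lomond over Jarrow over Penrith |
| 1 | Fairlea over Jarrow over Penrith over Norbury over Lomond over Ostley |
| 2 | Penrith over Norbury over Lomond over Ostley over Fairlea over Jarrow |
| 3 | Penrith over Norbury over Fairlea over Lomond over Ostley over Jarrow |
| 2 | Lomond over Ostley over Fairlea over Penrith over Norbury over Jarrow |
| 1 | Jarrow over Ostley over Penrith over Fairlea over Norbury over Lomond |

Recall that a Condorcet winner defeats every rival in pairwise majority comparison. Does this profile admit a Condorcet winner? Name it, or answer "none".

Check each pair by majority over 11 ballots:
Jarrow vs Lomond: 2 to 9, Lomond.
Jarrow vs Fairlea: Fairlea, 10–1.
Jarrow–Ostley: Ostley 9–2.
Jarrow vs Penrith: Penrith, 7–4.
Jarrow vs Norbury: 1+1 = 2 for Jarrow, 9 for Norbury — Norbury by 9–2.
Lomond vs Fairlea: Fairlea, 7–4.
Lomond vs Ostley: Lomond is ranked higher on 1+2+3+2 = 8 ballots, Ostley on 3. Lomond wins 8–3.
Lomond vs Penrith: 4 to 7, Penrith.
Lomond vs Norbury: Lomond is ranked higher on 2 ballots, Norbury on 9. Norbury wins 9–2.
Fairlea vs Ostley: Fairlea is ranked higher on 2+1+3 = 6 ballots, Ostley on 5. Fairlea wins 6–5.
Fairlea vs Penrith: Fairlea is ranked higher on 2+1+2 = 5 ballots, Penrith on 6. Penrith wins 6–5.
Fairlea vs Norbury: Fairlea preferred on 1+2+1 = 4 ballots; Norbury wins 7–4.
Ostley vs Penrith: Penrith wins 6–5.
Ostley vs Norbury: Ostley preferred on 2+1 = 3 ballots; Norbury wins 8–3.
Penrith–Norbury: Penrith 9–2.
Penrith wins every pairwise contest, so Penrith is the Condorcet winner.

Penrith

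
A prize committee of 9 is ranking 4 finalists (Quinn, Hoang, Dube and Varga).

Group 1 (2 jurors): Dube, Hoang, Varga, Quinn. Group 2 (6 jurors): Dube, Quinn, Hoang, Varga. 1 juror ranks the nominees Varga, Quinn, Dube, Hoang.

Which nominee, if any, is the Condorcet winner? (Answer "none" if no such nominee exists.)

Dube

Check each pair by majority over 9 ballots:
Quinn vs Hoang: Quinn, 7–2.
Quinn–Dube: Dube 8–1.
Quinn–Varga: Quinn 6–3.
Hoang vs Dube: Dube wins 9–0.
Hoang vs Varga: Hoang wins 8–1.
Dube–Varga: Dube 8–1.
Only Dube has no losses; Dube is the Condorcet winner.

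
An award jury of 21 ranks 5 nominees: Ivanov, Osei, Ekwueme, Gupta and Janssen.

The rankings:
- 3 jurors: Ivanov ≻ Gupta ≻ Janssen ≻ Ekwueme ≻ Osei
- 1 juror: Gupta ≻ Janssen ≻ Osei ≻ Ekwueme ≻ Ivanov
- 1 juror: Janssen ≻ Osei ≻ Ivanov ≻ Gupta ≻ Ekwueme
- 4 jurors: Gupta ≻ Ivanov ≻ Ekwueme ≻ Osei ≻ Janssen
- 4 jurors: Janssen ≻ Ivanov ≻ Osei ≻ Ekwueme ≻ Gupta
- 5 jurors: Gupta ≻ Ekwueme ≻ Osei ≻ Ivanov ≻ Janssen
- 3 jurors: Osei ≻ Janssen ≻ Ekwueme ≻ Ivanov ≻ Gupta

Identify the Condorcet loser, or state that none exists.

none

Head-to-head results (21 jurors):
Ivanov–Osei: Ivanov 11–10.
Ivanov–Ekwueme: Ivanov 12–9.
Ivanov vs Gupta: Ivanov wins 11–10.
Ivanov–Janssen: Ivanov 12–9.
Osei–Ekwueme: Ekwueme 12–9.
Osei–Gupta: Gupta 13–8.
Osei–Janssen: Osei 12–9.
Ekwueme vs Gupta: Gupta, 14–7.
Ekwueme vs Janssen: Janssen wins 12–9.
Gupta vs Janssen: Gupta, 13–8.
Every nominee wins at least one matchup (Ivanov beats Osei; Osei beats Janssen; Ekwueme beats Osei; Gupta beats Osei; Janssen beats Ekwueme), so there is no Condorcet loser.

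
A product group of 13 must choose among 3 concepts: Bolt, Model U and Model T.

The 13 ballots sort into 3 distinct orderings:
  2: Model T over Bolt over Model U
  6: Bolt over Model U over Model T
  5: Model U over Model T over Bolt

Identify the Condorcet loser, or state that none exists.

none

Pairwise majorities:
Bolt vs Model U: 8 to 5, Bolt.
Bolt vs Model T: 6 for Bolt, 7 for Model T — Model T by 7–6.
Model U–Model T: Model U 11–2.
No design is winless: Bolt beats Model U; Model U beats Model T; Model T beats Bolt. There is no Condorcet loser.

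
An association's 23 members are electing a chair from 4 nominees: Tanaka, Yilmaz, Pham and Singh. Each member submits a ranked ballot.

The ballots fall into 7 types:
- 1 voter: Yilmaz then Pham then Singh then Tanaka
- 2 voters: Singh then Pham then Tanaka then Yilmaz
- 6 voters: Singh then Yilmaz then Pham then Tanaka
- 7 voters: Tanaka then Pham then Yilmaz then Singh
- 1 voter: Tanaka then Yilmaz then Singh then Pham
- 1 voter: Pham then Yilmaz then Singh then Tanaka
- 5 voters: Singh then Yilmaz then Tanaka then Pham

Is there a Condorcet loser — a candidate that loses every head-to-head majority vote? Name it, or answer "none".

Pairwise majorities:
Tanaka vs Yilmaz: 2+7+1 = 10 for Tanaka, 13 for Yilmaz — Yilmaz by 13–10.
Tanaka vs Pham: 13 to 10, Tanaka.
Tanaka vs Singh: Singh wins 15–8.
Yilmaz vs Pham: Yilmaz, 13–10.
Yilmaz vs Singh: 1+7+1+1 = 10 for Yilmaz, 13 for Singh — Singh by 13–10.
Pham vs Singh: 1+7+1 = 9 for Pham, 14 for Singh — Singh by 14–9.
Pham loses to every other candidate — it is the Condorcet loser.

Pham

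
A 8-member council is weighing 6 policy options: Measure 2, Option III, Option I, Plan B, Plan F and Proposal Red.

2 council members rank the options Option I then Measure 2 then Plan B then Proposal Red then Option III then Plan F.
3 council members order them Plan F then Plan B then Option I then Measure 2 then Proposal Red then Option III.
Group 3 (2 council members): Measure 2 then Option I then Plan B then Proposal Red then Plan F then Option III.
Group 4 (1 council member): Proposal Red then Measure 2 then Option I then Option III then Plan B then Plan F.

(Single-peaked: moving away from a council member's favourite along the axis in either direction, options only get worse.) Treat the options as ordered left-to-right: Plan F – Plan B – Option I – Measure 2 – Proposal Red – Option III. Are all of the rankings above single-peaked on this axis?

yes

Axis positions: Plan F=1, Plan B=2, Option I=3, Measure 2=4, Proposal Red=5, Option III=6.
Group 1 (peak Option I at position 3): ranking walks positions 3-4-2-5-6-1, expanding outward from the peak — single-peaked.
Group 2 (peak Plan F at position 1): ranking walks positions 1-2-3-4-5-6, expanding outward from the peak — single-peaked.
Group 3 (peak Measure 2 at position 4): ranking walks positions 4-3-2-5-1-6, expanding outward from the peak — single-peaked.
Group 4 (peak Proposal Red at position 5): ranking walks positions 5-4-3-6-2-1, expanding outward from the peak — single-peaked.
Every ranking is single-peaked on this axis.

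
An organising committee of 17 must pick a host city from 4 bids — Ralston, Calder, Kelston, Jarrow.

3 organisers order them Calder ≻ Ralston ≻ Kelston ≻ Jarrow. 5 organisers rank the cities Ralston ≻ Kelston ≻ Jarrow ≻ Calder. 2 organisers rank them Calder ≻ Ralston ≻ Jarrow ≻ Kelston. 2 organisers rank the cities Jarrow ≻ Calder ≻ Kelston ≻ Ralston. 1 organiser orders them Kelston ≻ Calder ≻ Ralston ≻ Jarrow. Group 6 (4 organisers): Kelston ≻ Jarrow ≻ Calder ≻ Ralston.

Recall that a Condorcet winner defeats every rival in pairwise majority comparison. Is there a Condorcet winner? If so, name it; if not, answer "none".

none

Check each pair by majority over 17 ballots:
Ralston vs Calder: 5 for Ralston, 12 for Calder — Calder by 12–5.
Ralston vs Kelston: Ralston, 10–7.
Ralston–Jarrow: Ralston 11–6.
Calder vs Kelston: 3+2+2 = 7 for Calder, 10 for Kelston — Kelston by 10–7.
Calder vs Jarrow: Jarrow wins 11–6.
Kelston vs Jarrow: Kelston, 13–4.
Every city loses at least once (Ralston loses to Calder; Calder loses to Kelston; Kelston loses to Ralston; Jarrow loses to Ralston). The majority relation contains the cycle Ralston → Kelston → Calder → Ralston, so there is no Condorcet winner.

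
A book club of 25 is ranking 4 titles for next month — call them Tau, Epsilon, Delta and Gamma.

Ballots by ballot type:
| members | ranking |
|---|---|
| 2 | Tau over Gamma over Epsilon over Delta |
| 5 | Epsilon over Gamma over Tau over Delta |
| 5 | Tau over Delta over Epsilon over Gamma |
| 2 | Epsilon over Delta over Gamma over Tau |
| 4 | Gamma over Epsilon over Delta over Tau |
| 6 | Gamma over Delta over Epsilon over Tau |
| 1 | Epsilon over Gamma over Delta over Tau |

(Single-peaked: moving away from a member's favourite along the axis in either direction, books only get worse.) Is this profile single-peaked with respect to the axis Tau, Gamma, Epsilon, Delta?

Axis positions: Tau=1, Gamma=2, Epsilon=3, Delta=4.
Ballot type 1 (peak Tau at position 1): ranking walks positions 1-2-3-4, expanding outward from the peak — single-peaked.
Ballot type 2 (peak Epsilon at position 3): ranking walks positions 3-2-1-4, expanding outward from the peak — single-peaked.
Ballot type 3: ranking walks positions 1-4-3-2; Delta is ranked above Gamma even though Gamma lies between Delta and the peak Tau on the axis — preferences dip and rise again. Not single-peaked.
Ballot type 4 (peak Epsilon at position 3): ranking walks positions 3-4-2-1, expanding outward from the peak — single-peaked.
Ballot type 5 (peak Gamma at position 2): ranking walks positions 2-3-4-1, expanding outward from the peak — single-peaked.
Ballot type 6: ranking walks positions 2-4-3-1; Delta is ranked above Epsilon even though Epsilon lies between Delta and the peak Gamma on the axis — preferences dip and rise again. Not single-peaked.
Ballot type 7 (peak Epsilon at position 3): ranking walks positions 3-2-4-1, expanding outward from the peak — single-peaked.
Ballot type 3 violates single-peakedness, so the profile is not single-peaked on this axis.

no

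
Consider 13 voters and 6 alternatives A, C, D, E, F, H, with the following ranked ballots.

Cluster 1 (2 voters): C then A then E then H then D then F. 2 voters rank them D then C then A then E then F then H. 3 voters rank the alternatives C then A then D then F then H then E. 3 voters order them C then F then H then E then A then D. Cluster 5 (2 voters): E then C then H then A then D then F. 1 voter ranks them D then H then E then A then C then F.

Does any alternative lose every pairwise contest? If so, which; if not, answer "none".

none

Pairwise majorities:
A vs C: C, 12–1.
A vs D: A preferred on 2+3+3+2 = 10 ballots; A wins 10–3.
A vs E: A, 7–6.
A vs F: 2+2+3+2+1 = 10 for A, 3 for F — A by 10–3.
A vs H: A is ranked higher on 2+2+3 = 7 ballots, H on 6. A wins 7–6.
C–D: C 10–3.
C vs E: 2+2+3+3 = 10 for C, 3 for E — C by 10–3.
C vs F: C wins 13–0.
C vs H: C is ranked higher on 2+2+3+3+2 = 12 ballots, H on 1. C wins 12–1.
D vs E: 2+3+1 = 6 for D, 7 for E — E by 7–6.
D vs F: D preferred on 2+2+3+2+1 = 10 ballots; D wins 10–3.
D vs H: H wins 7–6.
E–F: E 7–6.
E vs H: E preferred on 2+2+2 = 6 ballots; H wins 7–6.
F vs H: F preferred on 2+3+3 = 8 ballots; F wins 8–5.
Every alternative wins at least one matchup (A beats D; C beats A; D beats F; E beats D; F beats H; H beats D), so there is no Condorcet loser.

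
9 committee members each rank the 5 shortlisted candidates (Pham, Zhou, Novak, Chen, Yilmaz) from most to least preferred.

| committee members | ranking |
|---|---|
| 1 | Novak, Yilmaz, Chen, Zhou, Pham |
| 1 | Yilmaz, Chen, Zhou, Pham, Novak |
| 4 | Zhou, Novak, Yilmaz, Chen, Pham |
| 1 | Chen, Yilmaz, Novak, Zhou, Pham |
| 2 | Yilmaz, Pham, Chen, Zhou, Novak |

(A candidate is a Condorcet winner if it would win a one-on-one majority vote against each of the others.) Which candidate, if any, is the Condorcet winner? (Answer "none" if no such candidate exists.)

none

Pairwise majorities:
Pham–Zhou: Zhou 7–2.
Pham vs Novak: Novak wins 6–3.
Pham vs Chen: Chen, 7–2.
Pham vs Yilmaz: Yilmaz, 9–0.
Zhou vs Novak: Zhou, 7–2.
Zhou vs Chen: Chen wins 5–4.
Zhou vs Yilmaz: Yilmaz, 5–4.
Novak vs Chen: Novak wins 5–4.
Novak–Yilmaz: Novak 5–4.
Chen vs Yilmaz: Yilmaz wins 8–1.
Each candidate drops at least one matchup (Pham loses to Zhou; Zhou loses to Chen; Novak loses to Zhou; Chen loses to Novak; Yilmaz loses to Novak); the cycle Zhou > Novak > Chen > Zhou rules out a Condorcet winner.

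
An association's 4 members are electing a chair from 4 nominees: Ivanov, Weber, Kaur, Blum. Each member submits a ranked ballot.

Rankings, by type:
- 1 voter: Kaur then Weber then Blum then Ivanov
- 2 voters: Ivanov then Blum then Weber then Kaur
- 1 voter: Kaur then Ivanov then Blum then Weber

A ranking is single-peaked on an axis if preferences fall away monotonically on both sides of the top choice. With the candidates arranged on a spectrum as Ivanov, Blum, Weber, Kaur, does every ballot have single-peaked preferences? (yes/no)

no

Axis positions: Ivanov=1, Blum=2, Weber=3, Kaur=4.
Type 1 (peak Kaur at position 4): ranking walks positions 4-3-2-1, expanding outward from the peak — single-peaked.
Type 2 (peak Ivanov at position 1): ranking walks positions 1-2-3-4, expanding outward from the peak — single-peaked.
Type 3: ranking walks positions 4-1-2-3; Ivanov is ranked above Weber even though Weber lies between Ivanov and the peak Kaur on the axis — preferences dip and rise again. Not single-peaked.
Type 3 violates single-peakedness, so the profile is not single-peaked on this axis.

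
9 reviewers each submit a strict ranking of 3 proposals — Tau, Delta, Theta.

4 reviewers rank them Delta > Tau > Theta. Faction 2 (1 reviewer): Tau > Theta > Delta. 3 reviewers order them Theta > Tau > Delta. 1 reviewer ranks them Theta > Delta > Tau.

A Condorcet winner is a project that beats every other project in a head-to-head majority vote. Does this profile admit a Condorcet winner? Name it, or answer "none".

none

Check each pair by majority over 9 ballots:
Tau vs Delta: Delta wins 5–4.
Tau–Theta: Tau 5–4.
Delta vs Theta: Theta wins 5–4.
Every project loses at least once (Tau loses to Delta; Delta loses to Theta; Theta loses to Tau). The majority relation contains the cycle Tau > Theta > Delta > Tau, so there is no Condorcet winner.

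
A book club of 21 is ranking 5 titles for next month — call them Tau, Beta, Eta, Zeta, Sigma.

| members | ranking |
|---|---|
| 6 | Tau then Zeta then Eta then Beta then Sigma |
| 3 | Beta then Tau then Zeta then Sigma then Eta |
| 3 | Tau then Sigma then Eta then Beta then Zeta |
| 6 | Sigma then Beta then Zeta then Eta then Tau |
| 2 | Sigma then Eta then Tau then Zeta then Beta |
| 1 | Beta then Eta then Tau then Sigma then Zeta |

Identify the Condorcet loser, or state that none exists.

none

Pairwise majorities:
Tau vs Beta: 6+3+2 = 11 for Tau, 10 for Beta — Tau by 11–10.
Tau vs Eta: Tau is ranked higher on 6+3+3 = 12 ballots, Eta on 9. Tau wins 12–9.
Tau vs Zeta: Tau, 15–6.
Tau vs Sigma: Tau is ranked higher on 6+3+3+1 = 13 ballots, Sigma on 8. Tau wins 13–8.
Beta vs Eta: Beta preferred on 3+6+1 = 10 ballots; Eta wins 11–10.
Beta–Zeta: Beta 13–8.
Beta vs Sigma: Sigma wins 11–10.
Eta vs Zeta: Zeta, 15–6.
Eta vs Sigma: Sigma, 14–7.
Zeta vs Sigma: 9 to 12, Sigma.
Each book has at least one pairwise win (Tau beats Beta; Beta beats Zeta; Eta beats Beta; Zeta beats Eta; Sigma beats Beta) — no Condorcet loser.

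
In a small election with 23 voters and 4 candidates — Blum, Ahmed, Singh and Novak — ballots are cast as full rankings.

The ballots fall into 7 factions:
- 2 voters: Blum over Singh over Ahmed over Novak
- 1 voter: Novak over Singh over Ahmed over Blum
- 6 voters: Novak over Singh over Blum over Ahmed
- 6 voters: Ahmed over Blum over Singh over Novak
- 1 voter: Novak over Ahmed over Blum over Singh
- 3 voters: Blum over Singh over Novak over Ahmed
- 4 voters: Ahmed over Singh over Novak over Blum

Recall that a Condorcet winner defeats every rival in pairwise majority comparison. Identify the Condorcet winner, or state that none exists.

Check each pair by majority over 23 ballots:
Blum vs Ahmed: 11 to 12, Ahmed.
Blum vs Singh: Blum preferred on 2+6+1+3 = 12 ballots; Blum wins 12–11.
Blum vs Novak: Blum preferred on 2+6+3 = 11 ballots; Novak wins 12–11.
Ahmed vs Singh: 6+1+4 = 11 for Ahmed, 12 for Singh — Singh by 12–11.
Ahmed vs Novak: Ahmed preferred on 2+6+4 = 12 ballots; Ahmed wins 12–11.
Singh vs Novak: 2+6+3+4 = 15 for Singh, 8 for Novak — Singh by 15–8.
No candidate is unbeaten: Blum loses to Ahmed; Ahmed loses to Singh; Singh loses to Blum; Novak loses to Ahmed. In particular Blum beats Singh beats Ahmed beats Blum is a majority cycle — no Condorcet winner exists.

none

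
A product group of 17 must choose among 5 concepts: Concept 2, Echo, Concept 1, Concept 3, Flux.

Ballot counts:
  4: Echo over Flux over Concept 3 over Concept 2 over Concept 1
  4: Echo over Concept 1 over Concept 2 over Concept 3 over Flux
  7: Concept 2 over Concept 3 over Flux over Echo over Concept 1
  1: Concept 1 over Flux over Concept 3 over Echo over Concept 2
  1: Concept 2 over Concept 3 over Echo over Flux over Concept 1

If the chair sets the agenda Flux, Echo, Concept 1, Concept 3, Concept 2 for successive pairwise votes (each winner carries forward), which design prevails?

Concept 2

Round 1: Flux vs Echo — 8–9, Echo advances.
Round 2: Echo vs Concept 1 — 16–1, Echo advances.
Round 3: Echo vs Concept 3 — 8–9, Concept 3 advances.
Round 4: Concept 3 vs Concept 2 — 5–12, Concept 2 advances.
The agenda winner is Concept 2.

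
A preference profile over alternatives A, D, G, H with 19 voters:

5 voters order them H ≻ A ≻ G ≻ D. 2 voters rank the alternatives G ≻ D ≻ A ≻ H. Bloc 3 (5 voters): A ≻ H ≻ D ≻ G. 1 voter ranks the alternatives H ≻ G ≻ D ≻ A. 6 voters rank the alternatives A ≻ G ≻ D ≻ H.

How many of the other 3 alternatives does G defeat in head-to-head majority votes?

G against each rival (19 voters):
G vs A: A wins 16–3.
G vs D: G wins 14–5.
G vs H: G is ranked higher on 2+6 = 8 ballots, H on 11. H wins 11–8.
G beats D; loses to A, H — 1 pairwise win.

1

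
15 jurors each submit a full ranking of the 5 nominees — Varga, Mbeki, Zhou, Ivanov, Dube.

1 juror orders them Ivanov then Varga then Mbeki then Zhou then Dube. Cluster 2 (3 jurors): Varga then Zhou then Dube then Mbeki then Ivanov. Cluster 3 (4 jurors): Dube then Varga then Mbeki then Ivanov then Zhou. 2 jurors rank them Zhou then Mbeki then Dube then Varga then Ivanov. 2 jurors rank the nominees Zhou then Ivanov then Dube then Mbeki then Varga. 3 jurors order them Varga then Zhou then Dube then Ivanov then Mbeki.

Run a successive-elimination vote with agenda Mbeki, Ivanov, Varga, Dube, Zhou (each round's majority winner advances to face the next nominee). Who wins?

Zhou

Round 1: Mbeki vs Ivanov — 9–6, Mbeki advances.
Round 2: Mbeki vs Varga — 4–11, Varga advances.
Round 3: Varga vs Dube — 7–8, Dube advances.
Round 4: Dube vs Zhou — 4–11, Zhou advances.
The agenda winner is Zhou.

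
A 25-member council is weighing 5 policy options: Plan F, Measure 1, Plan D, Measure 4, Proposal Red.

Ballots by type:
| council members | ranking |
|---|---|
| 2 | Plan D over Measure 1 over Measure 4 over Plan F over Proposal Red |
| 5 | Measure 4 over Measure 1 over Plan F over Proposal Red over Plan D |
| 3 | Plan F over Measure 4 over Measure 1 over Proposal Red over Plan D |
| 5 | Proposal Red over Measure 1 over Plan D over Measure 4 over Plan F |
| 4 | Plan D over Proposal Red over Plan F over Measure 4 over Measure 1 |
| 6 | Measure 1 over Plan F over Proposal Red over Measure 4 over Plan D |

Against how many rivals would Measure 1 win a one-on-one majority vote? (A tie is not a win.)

4

Measure 1 against each rival (25 council members):
Measure 1 vs Plan F: 2+5+5+6 = 18 for Measure 1, 7 for Plan F — Measure 1 by 18–7.
Measure 1 vs Plan D: Measure 1, 19–6.
Measure 1 vs Measure 4: Measure 1 wins 13–12.
Measure 1 vs Proposal Red: Measure 1 preferred on 2+5+3+6 = 16 ballots; Measure 1 wins 16–9.
Measure 1 beats Plan F, Plan D, Measure 4, Proposal Red — 4 pairwise wins.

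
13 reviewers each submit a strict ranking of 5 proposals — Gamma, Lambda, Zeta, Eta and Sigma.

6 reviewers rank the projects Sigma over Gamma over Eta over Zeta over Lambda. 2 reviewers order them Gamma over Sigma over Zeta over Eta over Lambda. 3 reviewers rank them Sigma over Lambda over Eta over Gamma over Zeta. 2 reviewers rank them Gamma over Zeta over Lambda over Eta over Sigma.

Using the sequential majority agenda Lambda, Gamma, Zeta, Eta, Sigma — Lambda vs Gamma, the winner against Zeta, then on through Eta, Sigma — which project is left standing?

Round 1: Lambda vs Gamma — 3–10, Gamma advances.
Round 2: Gamma vs Zeta — 13–0, Gamma advances.
Round 3: Gamma vs Eta — 10–3, Gamma advances.
Round 4: Gamma vs Sigma — 4–9, Sigma advances.
Sigma survives the agenda.

Sigma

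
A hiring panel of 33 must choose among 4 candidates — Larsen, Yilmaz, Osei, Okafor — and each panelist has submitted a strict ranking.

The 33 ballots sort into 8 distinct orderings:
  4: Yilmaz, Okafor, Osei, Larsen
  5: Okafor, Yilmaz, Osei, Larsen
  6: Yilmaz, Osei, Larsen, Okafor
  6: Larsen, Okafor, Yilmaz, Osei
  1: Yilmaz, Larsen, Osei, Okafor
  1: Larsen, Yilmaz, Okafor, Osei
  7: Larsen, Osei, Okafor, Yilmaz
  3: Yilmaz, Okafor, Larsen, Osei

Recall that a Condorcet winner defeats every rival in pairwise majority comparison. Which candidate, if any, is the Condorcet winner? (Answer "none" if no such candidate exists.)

none

Head-to-head results (33 committee members):
Larsen vs Yilmaz: Yilmaz wins 19–14.
Larsen vs Osei: Larsen, 18–15.
Larsen–Okafor: Larsen 21–12.
Yilmaz–Osei: Yilmaz 26–7.
Yilmaz–Okafor: Okafor 18–15.
Osei–Okafor: Okafor 19–14.
No candidate is unbeaten: Larsen loses to Yilmaz; Yilmaz loses to Okafor; Osei loses to Larsen; Okafor loses to Larsen. In particular Larsen > Okafor > Yilmaz > Larsen is a majority cycle — no Condorcet winner exists.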